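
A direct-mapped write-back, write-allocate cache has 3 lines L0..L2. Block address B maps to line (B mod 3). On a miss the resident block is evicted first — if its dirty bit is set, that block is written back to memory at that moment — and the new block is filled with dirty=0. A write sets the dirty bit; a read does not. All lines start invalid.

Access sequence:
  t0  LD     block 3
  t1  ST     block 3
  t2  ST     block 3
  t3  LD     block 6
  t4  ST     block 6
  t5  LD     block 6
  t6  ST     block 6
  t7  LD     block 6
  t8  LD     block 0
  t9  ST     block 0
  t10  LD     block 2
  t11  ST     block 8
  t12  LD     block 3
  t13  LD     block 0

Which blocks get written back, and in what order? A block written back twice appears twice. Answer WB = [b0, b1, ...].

WB = [3, 6, 0]

0: R B3 → L0 miss [-]
1: W B3 → L0 hit [D]
2: W B3 → L0 hit [D]
3: R B6 → L0 miss wb→B3 [-]
4: W B6 → L0 hit [D]
5: R B6 → L0 hit [D]
6: W B6 → L0 hit [D]
7: R B6 → L0 hit [D]
8: R B0 → L0 miss wb→B6 [-]
9: W B0 → L0 hit [D]
10: R B2 → L2 miss [-]
11: W B8 → L2 miss [D]
12: R B3 → L0 miss wb→B0 [-]
13: R B0 → L0 miss [-]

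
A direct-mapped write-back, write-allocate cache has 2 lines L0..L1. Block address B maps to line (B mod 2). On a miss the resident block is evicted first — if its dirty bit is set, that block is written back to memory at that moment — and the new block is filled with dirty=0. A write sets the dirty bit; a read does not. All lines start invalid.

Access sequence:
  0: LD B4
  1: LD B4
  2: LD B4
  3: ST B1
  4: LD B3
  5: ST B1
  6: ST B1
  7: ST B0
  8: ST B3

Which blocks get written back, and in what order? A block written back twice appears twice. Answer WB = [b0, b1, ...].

WB = [1, 1]

0: R B4 → L0 miss [-]
1: R B4 → L0 hit [-]
2: R B4 → L0 hit [-]
3: W B1 → L1 miss [D]
4: R B3 → L1 miss wb→B1 [-]
5: W B1 → L1 miss [D]
6: W B1 → L1 hit [D]
7: W B0 → L0 miss [D]
8: W B3 → L1 miss wb→B1 [D]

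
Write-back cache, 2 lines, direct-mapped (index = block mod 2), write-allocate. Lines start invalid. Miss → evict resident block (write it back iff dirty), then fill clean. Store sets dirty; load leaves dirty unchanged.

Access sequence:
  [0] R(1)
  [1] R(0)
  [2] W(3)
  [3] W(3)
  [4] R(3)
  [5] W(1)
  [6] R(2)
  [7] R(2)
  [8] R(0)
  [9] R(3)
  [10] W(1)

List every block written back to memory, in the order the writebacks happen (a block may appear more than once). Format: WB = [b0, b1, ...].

  0 | R B1 → L1 miss [-]
  1 | R B0 → L0 miss [-]
  2 | W B3 → L1 miss [D]
  3 | W B3 → L1 hit [D]
  4 | R B3 → L1 hit [D]
  5 | W B1 → L1 miss wb→B3 [D]
  6 | R B2 → L0 miss [-]
  7 | R B2 → L0 hit [-]
  8 | R B0 → L0 miss [-]
  9 | R B3 → L1 miss wb→B1 [-]
  10 | W B1 → L1 miss [D]

WB = [3, 1]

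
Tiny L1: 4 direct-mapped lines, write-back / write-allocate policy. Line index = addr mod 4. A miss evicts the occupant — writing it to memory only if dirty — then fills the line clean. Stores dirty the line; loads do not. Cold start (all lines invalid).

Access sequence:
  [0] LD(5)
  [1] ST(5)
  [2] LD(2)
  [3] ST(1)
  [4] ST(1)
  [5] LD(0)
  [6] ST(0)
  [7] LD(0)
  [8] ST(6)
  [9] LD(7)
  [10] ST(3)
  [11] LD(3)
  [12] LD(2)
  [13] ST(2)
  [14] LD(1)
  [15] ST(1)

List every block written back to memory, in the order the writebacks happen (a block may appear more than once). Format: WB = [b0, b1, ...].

WB = [5, 6]

0: R B5 → L1 miss [-]
1: W B5 → L1 hit [D]
2: R B2 → L2 miss [-]
3: W B1 → L1 miss wb→B5 [D]
4: W B1 → L1 hit [D]
5: R B0 → L0 miss [-]
6: W B0 → L0 hit [D]
7: R B0 → L0 hit [D]
8: W B6 → L2 miss [D]
9: R B7 → L3 miss [-]
10: W B3 → L3 miss [D]
11: R B3 → L3 hit [D]
12: R B2 → L2 miss wb→B6 [-]
13: W B2 → L2 hit [D]
14: R B1 → L1 hit [D]
15: W B1 → L1 hit [D]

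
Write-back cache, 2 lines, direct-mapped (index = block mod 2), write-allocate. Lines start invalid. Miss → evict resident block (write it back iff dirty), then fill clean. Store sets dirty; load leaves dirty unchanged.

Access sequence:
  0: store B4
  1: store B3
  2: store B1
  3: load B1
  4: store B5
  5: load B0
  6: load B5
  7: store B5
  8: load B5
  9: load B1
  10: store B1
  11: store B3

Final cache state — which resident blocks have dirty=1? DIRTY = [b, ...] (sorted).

DIRTY = [3]

0: W B4 -> L0 miss  d=D]
1: W B3 -> L1 miss  d=D]
2: W B1 -> L1 miss wb->B3  d=D]
3: R B1 -> L1 hit  d=D]
4: W B5 -> L1 miss wb->B1  d=D]
5: R B0 -> L0 miss wb->B4  d=-]
6: R B5 -> L1 hit  d=D]
7: W B5 -> L1 hit  d=D]
8: R B5 -> L1 hit  d=D]
9: R B1 -> L1 miss wb->B5  d=-]
10: W B1 -> L1 hit  d=D]
11: W B3 -> L1 miss wb->B1  d=D]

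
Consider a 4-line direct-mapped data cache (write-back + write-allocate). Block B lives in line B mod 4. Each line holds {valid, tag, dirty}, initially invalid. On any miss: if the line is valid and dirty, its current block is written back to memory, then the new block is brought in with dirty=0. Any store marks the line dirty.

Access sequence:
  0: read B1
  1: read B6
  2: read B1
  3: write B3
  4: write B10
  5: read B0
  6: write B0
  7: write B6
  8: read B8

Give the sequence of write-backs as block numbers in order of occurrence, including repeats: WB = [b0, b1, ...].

WB = [10, 0]

  0 | R B1 → L1 miss [-]
  1 | R B6 → L2 miss [-]
  2 | R B1 → L1 hit [-]
  3 | W B3 → L3 miss [D]
  4 | W B10 → L2 miss [D]
  5 | R B0 → L0 miss [-]
  6 | W B0 → L0 hit [D]
  7 | W B6 → L2 miss wb→B10 [D]
  8 | R B8 → L0 miss wb→B0 [-]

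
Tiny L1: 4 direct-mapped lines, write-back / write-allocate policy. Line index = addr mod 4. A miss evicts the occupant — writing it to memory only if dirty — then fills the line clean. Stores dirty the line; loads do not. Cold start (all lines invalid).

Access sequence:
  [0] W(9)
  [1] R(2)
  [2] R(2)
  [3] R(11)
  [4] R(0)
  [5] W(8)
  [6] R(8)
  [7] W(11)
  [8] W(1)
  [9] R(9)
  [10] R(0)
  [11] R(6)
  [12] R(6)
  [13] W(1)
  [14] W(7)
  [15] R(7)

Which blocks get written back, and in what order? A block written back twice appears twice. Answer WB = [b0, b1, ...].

WB = [9, 1, 8, 11]

0: W B9 -> L1 miss  d=D]
1: R B2 -> L2 miss  d=-]
2: R B2 -> L2 hit  d=-]
3: R B11 -> L3 miss  d=-]
4: R B0 -> L0 miss  d=-]
5: W B8 -> L0 miss  d=D]
6: R B8 -> L0 hit  d=D]
7: W B11 -> L3 hit  d=D]
8: W B1 -> L1 miss wb->B9  d=D]
9: R B9 -> L1 miss wb->B1  d=-]
10: R B0 -> L0 miss wb->B8  d=-]
11: R B6 -> L2 miss  d=-]
12: R B6 -> L2 hit  d=-]
13: W B1 -> L1 miss  d=D]
14: W B7 -> L3 miss wb->B11  d=D]
15: R B7 -> L3 hit  d=D]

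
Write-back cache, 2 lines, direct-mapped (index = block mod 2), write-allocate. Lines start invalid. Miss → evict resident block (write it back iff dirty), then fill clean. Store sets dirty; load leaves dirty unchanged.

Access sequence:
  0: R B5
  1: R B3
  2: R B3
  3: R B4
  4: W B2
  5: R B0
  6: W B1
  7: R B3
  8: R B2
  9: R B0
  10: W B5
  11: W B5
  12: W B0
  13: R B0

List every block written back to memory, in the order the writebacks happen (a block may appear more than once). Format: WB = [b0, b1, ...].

  0 | R B5 → L1 miss [-]
  1 | R B3 → L1 miss [-]
  2 | R B3 → L1 hit [-]
  3 | R B4 → L0 miss [-]
  4 | W B2 → L0 miss [D]
  5 | R B0 → L0 miss wb→B2 [-]
  6 | W B1 → L1 miss [D]
  7 | R B3 → L1 miss wb→B1 [-]
  8 | R B2 → L0 miss [-]
  9 | R B0 → L0 miss [-]
  10 | W B5 → L1 miss [D]
  11 | W B5 → L1 hit [D]
  12 | W B0 → L0 hit [D]
  13 | R B0 → L0 hit [D]

WB = [2, 1]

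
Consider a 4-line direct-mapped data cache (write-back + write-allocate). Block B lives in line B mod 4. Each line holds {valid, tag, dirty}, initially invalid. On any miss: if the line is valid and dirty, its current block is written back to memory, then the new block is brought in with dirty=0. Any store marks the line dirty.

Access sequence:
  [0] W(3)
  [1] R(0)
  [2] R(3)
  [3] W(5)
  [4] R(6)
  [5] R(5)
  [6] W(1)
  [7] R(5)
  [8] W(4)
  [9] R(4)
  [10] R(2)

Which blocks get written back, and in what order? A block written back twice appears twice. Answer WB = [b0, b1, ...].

0: W B3 → L3 miss [D]
1: R B0 → L0 miss [-]
2: R B3 → L3 hit [D]
3: W B5 → L1 miss [D]
4: R B6 → L2 miss [-]
5: R B5 → L1 hit [D]
6: W B1 → L1 miss wb→B5 [D]
7: R B5 → L1 miss wb→B1 [-]
8: W B4 → L0 miss [D]
9: R B4 → L0 hit [D]
10: R B2 → L2 miss [-]

WB = [5, 1]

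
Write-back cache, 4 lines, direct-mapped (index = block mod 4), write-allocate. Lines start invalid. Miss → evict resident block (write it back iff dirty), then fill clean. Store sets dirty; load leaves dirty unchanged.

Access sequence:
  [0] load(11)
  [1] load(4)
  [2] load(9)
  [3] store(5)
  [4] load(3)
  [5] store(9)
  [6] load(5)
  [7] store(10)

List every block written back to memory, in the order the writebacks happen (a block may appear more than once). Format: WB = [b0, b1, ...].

  0 | R B11 → L3 miss [-]
  1 | R B4 → L0 miss [-]
  2 | R B9 → L1 miss [-]
  3 | W B5 → L1 miss [D]
  4 | R B3 → L3 miss [-]
  5 | W B9 → L1 miss wb→B5 [D]
  6 | R B5 → L1 miss wb→B9 [-]
  7 | W B10 → L2 miss [D]

WB = [5, 9]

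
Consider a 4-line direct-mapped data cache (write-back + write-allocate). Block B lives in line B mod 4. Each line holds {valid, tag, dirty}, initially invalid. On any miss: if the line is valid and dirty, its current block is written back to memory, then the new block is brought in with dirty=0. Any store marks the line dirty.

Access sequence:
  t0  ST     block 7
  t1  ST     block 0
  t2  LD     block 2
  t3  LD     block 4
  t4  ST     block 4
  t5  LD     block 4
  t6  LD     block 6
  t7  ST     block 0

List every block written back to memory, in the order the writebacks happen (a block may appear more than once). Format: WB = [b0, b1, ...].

WB = [0, 4]

  0 | W B7 → L3 miss [D]
  1 | W B0 → L0 miss [D]
  2 | R B2 → L2 miss [-]
  3 | R B4 → L0 miss wb→B0 [-]
  4 | W B4 → L0 hit [D]
  5 | R B4 → L0 hit [D]
  6 | R B6 → L2 miss [-]
  7 | W B0 → L0 miss wb→B4 [D]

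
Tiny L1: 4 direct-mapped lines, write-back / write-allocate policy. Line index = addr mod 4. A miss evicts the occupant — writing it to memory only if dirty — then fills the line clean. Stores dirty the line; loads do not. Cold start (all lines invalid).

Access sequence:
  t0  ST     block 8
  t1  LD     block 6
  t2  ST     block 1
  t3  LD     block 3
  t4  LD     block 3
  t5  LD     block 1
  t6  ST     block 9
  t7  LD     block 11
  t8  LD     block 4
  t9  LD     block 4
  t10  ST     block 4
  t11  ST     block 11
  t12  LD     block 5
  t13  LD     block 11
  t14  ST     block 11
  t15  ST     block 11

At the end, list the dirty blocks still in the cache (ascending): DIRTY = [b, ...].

DIRTY = [4, 11]

  0 | W B8 → L0 miss [D]
  1 | R B6 → L2 miss [-]
  2 | W B1 → L1 miss [D]
  3 | R B3 → L3 miss [-]
  4 | R B3 → L3 hit [-]
  5 | R B1 → L1 hit [D]
  6 | W B9 → L1 miss wb→B1 [D]
  7 | R B11 → L3 miss [-]
  8 | R B4 → L0 miss wb→B8 [-]
  9 | R B4 → L0 hit [-]
  10 | W B4 → L0 hit [D]
  11 | W B11 → L3 hit [D]
  12 | R B5 → L1 miss wb→B9 [-]
  13 | R B11 → L3 hit [D]
  14 | W B11 → L3 hit [D]
  15 | W B11 → L3 hit [D]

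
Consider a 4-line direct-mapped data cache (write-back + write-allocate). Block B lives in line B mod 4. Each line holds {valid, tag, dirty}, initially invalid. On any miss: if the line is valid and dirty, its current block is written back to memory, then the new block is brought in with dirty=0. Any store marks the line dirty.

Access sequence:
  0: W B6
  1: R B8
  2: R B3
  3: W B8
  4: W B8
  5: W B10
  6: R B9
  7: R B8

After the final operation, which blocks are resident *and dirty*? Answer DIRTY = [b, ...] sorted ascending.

0: W B6 → L2 miss [D]
1: R B8 → L0 miss [-]
2: R B3 → L3 miss [-]
3: W B8 → L0 hit [D]
4: W B8 → L0 hit [D]
5: W B10 → L2 miss wb→B6 [D]
6: R B9 → L1 miss [-]
7: R B8 → L0 hit [D]

DIRTY = [8, 10]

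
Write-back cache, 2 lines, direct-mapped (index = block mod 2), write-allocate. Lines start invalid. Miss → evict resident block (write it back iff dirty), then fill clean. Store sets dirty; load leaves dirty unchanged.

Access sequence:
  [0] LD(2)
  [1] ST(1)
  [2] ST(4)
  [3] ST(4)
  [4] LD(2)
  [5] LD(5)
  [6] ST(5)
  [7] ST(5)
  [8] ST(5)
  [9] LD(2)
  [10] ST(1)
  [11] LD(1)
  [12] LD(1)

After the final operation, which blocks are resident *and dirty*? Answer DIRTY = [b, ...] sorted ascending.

DIRTY = [1]

  0 | R B2 → L0 miss [-]
  1 | W B1 → L1 miss [D]
  2 | W B4 → L0 miss [D]
  3 | W B4 → L0 hit [D]
  4 | R B2 → L0 miss wb→B4 [-]
  5 | R B5 → L1 miss wb→B1 [-]
  6 | W B5 → L1 hit [D]
  7 | W B5 → L1 hit [D]
  8 | W B5 → L1 hit [D]
  9 | R B2 → L0 hit [-]
  10 | W B1 → L1 miss wb→B5 [D]
  11 | R B1 → L1 hit [D]
  12 | R B1 → L1 hit [D]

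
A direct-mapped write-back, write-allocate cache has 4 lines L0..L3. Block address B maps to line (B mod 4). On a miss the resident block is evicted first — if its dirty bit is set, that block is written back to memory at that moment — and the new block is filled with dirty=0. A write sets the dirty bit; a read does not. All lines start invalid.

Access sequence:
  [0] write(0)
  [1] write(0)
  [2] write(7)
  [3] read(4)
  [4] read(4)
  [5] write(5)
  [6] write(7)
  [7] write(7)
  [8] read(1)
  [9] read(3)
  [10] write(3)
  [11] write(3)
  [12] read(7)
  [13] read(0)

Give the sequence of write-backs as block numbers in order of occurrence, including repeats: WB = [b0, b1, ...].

WB = [0, 5, 7, 3]

0: W B0 -> L0 miss  d=D]
1: W B0 -> L0 hit  d=D]
2: W B7 -> L3 miss  d=D]
3: R B4 -> L0 miss wb->B0  d=-]
4: R B4 -> L0 hit  d=-]
5: W B5 -> L1 miss  d=D]
6: W B7 -> L3 hit  d=D]
7: W B7 -> L3 hit  d=D]
8: R B1 -> L1 miss wb->B5  d=-]
9: R B3 -> L3 miss wb->B7  d=-]
10: W B3 -> L3 hit  d=D]
11: W B3 -> L3 hit  d=D]
12: R B7 -> L3 miss wb->B3  d=-]
13: R B0 -> L0 miss  d=-]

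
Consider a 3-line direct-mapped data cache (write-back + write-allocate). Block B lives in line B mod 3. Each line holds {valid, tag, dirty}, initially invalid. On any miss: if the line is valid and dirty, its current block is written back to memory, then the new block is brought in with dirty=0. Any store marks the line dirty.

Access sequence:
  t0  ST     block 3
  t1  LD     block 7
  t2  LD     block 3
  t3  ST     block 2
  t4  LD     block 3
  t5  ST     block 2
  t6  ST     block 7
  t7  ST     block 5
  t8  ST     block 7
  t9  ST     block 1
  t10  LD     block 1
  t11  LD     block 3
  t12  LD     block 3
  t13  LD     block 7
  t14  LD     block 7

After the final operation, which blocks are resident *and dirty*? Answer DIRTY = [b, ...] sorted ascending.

DIRTY = [3, 5]

0: W B3 -> L0 miss  d=D]
1: R B7 -> L1 miss  d=-]
2: R B3 -> L0 hit  d=D]
3: W B2 -> L2 miss  d=D]
4: R B3 -> L0 hit  d=D]
5: W B2 -> L2 hit  d=D]
6: W B7 -> L1 hit  d=D]
7: W B5 -> L2 miss wb->B2  d=D]
8: W B7 -> L1 hit  d=D]
9: W B1 -> L1 miss wb->B7  d=D]
10: R B1 -> L1 hit  d=D]
11: R B3 -> L0 hit  d=D]
12: R B3 -> L0 hit  d=D]
13: R B7 -> L1 miss wb->B1  d=-]
14: R B7 -> L1 hit  d=-]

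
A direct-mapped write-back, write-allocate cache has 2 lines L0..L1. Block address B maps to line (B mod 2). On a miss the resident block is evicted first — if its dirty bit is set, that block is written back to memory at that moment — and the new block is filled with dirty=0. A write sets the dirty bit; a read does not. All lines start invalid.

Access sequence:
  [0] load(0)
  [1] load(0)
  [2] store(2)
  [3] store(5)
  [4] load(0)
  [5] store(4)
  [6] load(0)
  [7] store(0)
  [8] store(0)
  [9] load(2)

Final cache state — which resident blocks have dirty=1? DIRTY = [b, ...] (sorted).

DIRTY = [5]

0: R B0 → L0 miss [-]
1: R B0 → L0 hit [-]
2: W B2 → L0 miss [D]
3: W B5 → L1 miss [D]
4: R B0 → L0 miss wb→B2 [-]
5: W B4 → L0 miss [D]
6: R B0 → L0 miss wb→B4 [-]
7: W B0 → L0 hit [D]
8: W B0 → L0 hit [D]
9: R B2 → L0 miss wb→B0 [-]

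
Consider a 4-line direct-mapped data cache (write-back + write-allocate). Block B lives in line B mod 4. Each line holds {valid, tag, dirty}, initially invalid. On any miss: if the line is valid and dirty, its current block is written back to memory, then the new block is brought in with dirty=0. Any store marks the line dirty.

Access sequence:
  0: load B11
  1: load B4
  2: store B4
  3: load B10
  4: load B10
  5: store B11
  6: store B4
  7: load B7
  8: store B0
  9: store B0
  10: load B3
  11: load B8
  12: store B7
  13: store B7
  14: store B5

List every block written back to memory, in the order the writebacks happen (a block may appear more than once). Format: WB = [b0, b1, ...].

0: R B11 -> L3 miss  d=-]
1: R B4 -> L0 miss  d=-]
2: W B4 -> L0 hit  d=D]
3: R B10 -> L2 miss  d=-]
4: R B10 -> L2 hit  d=-]
5: W B11 -> L3 hit  d=D]
6: W B4 -> L0 hit  d=D]
7: R B7 -> L3 miss wb->B11  d=-]
8: W B0 -> L0 miss wb->B4  d=D]
9: W B0 -> L0 hit  d=D]
10: R B3 -> L3 miss  d=-]
11: R B8 -> L0 miss wb->B0  d=-]
12: W B7 -> L3 miss  d=D]
13: W B7 -> L3 hit  d=D]
14: W B5 -> L1 miss  d=D]

WB = [11, 4, 0]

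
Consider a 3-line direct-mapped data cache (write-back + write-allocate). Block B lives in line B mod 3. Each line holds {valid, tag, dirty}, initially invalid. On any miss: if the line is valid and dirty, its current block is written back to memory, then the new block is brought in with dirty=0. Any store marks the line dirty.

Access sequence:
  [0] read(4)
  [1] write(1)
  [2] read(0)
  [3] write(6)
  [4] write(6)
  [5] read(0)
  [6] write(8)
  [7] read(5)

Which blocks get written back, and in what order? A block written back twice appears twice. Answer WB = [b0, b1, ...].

  0 | R B4 → L1 miss [-]
  1 | W B1 → L1 miss [D]
  2 | R B0 → L0 miss [-]
  3 | W B6 → L0 miss [D]
  4 | W B6 → L0 hit [D]
  5 | R B0 → L0 miss wb→B6 [-]
  6 | W B8 → L2 miss [D]
  7 | R B5 → L2 miss wb→B8 [-]

WB = [6, 8]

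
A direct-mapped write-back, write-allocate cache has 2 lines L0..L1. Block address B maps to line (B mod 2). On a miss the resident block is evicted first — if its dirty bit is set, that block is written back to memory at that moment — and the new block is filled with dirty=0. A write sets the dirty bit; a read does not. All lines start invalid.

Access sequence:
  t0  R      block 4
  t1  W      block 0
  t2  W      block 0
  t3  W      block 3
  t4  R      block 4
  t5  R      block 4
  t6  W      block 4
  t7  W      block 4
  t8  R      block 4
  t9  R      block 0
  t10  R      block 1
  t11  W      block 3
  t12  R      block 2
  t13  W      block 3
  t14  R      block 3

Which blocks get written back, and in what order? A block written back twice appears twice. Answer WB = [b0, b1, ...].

WB = [0, 4, 3]

  0 | R B4 → L0 miss [-]
  1 | W B0 → L0 miss [D]
  2 | W B0 → L0 hit [D]
  3 | W B3 → L1 miss [D]
  4 | R B4 → L0 miss wb→B0 [-]
  5 | R B4 → L0 hit [-]
  6 | W B4 → L0 hit [D]
  7 | W B4 → L0 hit [D]
  8 | R B4 → L0 hit [D]
  9 | R B0 → L0 miss wb→B4 [-]
  10 | R B1 → L1 miss wb→B3 [-]
  11 | W B3 → L1 miss [D]
  12 | R B2 → L0 miss [-]
  13 | W B3 → L1 hit [D]
  14 | R B3 → L1 hit [D]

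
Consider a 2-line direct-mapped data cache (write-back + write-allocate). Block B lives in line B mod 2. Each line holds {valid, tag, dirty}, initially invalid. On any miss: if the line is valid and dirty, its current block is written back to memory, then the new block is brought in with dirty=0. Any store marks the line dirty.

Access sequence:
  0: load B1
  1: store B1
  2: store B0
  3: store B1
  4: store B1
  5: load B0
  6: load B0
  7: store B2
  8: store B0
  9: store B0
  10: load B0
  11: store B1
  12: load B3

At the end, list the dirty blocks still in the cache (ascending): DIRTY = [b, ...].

0: R B1 -> L1 miss  d=-]
1: W B1 -> L1 hit  d=D]
2: W B0 -> L0 miss  d=D]
3: W B1 -> L1 hit  d=D]
4: W B1 -> L1 hit  d=D]
5: R B0 -> L0 hit  d=D]
6: R B0 -> L0 hit  d=D]
7: W B2 -> L0 miss wb->B0  d=D]
8: W B0 -> L0 miss wb->B2  d=D]
9: W B0 -> L0 hit  d=D]
10: R B0 -> L0 hit  d=D]
11: W B1 -> L1 hit  d=D]
12: R B3 -> L1 miss wb->B1  d=-]

DIRTY = [0]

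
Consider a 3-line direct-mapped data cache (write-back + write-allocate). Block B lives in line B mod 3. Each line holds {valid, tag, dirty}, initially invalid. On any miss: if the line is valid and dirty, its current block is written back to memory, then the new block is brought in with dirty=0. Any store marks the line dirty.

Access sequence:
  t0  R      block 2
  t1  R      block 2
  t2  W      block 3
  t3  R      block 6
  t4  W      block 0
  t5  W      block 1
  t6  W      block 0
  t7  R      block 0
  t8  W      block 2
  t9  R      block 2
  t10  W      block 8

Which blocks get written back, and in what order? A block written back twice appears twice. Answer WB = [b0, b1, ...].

0: R B2 → L2 miss [-]
1: R B2 → L2 hit [-]
2: W B3 → L0 miss [D]
3: R B6 → L0 miss wb→B3 [-]
4: W B0 → L0 miss [D]
5: W B1 → L1 miss [D]
6: W B0 → L0 hit [D]
7: R B0 → L0 hit [D]
8: W B2 → L2 hit [D]
9: R B2 → L2 hit [D]
10: W B8 → L2 miss wb→B2 [D]

WB = [3, 2]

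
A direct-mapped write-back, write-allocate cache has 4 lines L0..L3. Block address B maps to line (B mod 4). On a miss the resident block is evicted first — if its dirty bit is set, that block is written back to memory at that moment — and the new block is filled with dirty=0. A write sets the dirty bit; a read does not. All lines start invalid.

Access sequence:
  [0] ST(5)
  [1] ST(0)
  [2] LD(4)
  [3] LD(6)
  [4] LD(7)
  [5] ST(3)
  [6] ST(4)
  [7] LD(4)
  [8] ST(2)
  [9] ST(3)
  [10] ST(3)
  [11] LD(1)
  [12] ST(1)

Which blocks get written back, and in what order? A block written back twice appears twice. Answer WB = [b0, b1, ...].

0: W B5 → L1 miss [D]
1: W B0 → L0 miss [D]
2: R B4 → L0 miss wb→B0 [-]
3: R B6 → L2 miss [-]
4: R B7 → L3 miss [-]
5: W B3 → L3 miss [D]
6: W B4 → L0 hit [D]
7: R B4 → L0 hit [D]
8: W B2 → L2 miss [D]
9: W B3 → L3 hit [D]
10: W B3 → L3 hit [D]
11: R B1 → L1 miss wb→B5 [-]
12: W B1 → L1 hit [D]

WB = [0, 5]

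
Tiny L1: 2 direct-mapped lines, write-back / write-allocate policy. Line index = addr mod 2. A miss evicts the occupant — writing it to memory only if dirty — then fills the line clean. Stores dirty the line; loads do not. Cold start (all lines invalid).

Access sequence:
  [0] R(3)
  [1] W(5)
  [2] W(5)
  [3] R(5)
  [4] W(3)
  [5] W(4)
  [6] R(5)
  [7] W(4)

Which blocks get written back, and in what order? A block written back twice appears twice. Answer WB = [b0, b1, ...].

WB = [5, 3]

0: R B3 -> L1 miss  d=-]
1: W B5 -> L1 miss  d=D]
2: W B5 -> L1 hit  d=D]
3: R B5 -> L1 hit  d=D]
4: W B3 -> L1 miss wb->B5  d=D]
5: W B4 -> L0 miss  d=D]
6: R B5 -> L1 miss wb->B3  d=-]
7: W B4 -> L0 hit  d=D]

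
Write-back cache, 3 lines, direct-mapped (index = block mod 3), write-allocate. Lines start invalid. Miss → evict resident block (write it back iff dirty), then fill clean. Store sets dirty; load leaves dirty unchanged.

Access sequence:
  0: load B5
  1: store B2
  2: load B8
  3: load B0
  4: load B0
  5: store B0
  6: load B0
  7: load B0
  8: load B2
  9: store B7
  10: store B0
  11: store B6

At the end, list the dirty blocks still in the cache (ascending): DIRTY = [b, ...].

DIRTY = [6, 7]

0: R B5 → L2 miss [-]
1: W B2 → L2 miss [D]
2: R B8 → L2 miss wb→B2 [-]
3: R B0 → L0 miss [-]
4: R B0 → L0 hit [-]
5: W B0 → L0 hit [D]
6: R B0 → L0 hit [D]
7: R B0 → L0 hit [D]
8: R B2 → L2 miss [-]
9: W B7 → L1 miss [D]
10: W B0 → L0 hit [D]
11: W B6 → L0 miss wb→B0 [D]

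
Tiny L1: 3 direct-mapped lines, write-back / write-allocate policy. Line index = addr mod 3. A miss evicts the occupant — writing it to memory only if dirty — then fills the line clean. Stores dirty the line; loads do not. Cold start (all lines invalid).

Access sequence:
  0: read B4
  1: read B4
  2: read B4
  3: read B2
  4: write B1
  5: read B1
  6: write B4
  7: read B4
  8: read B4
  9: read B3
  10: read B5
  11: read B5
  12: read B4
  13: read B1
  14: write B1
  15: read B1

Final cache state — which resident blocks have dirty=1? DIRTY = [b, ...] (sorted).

DIRTY = [1]

  0 | R B4 → L1 miss [-]
  1 | R B4 → L1 hit [-]
  2 | R B4 → L1 hit [-]
  3 | R B2 → L2 miss [-]
  4 | W B1 → L1 miss [D]
  5 | R B1 → L1 hit [D]
  6 | W B4 → L1 miss wb→B1 [D]
  7 | R B4 → L1 hit [D]
  8 | R B4 → L1 hit [D]
  9 | R B3 → L0 miss [-]
  10 | R B5 → L2 miss [-]
  11 | R B5 → L2 hit [-]
  12 | R B4 → L1 hit [D]
  13 | R B1 → L1 miss wb→B4 [-]
  14 | W B1 → L1 hit [D]
  15 | R B1 → L1 hit [D]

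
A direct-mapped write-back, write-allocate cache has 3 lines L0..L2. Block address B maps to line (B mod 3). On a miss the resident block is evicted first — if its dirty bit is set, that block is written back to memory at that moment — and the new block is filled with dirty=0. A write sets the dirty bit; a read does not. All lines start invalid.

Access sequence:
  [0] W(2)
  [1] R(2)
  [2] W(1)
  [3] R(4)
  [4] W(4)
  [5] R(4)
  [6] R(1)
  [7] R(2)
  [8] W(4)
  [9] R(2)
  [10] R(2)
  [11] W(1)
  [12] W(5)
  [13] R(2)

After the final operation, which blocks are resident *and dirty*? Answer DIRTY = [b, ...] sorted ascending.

DIRTY = [1]

  0 | W B2 → L2 miss [D]
  1 | R B2 → L2 hit [D]
  2 | W B1 → L1 miss [D]
  3 | R B4 → L1 miss wb→B1 [-]
  4 | W B4 → L1 hit [D]
  5 | R B4 → L1 hit [D]
  6 | R B1 → L1 miss wb→B4 [-]
  7 | R B2 → L2 hit [D]
  8 | W B4 → L1 miss [D]
  9 | R B2 → L2 hit [D]
  10 | R B2 → L2 hit [D]
  11 | W B1 → L1 miss wb→B4 [D]
  12 | W B5 → L2 miss wb→B2 [D]
  13 | R B2 → L2 miss wb→B5 [-]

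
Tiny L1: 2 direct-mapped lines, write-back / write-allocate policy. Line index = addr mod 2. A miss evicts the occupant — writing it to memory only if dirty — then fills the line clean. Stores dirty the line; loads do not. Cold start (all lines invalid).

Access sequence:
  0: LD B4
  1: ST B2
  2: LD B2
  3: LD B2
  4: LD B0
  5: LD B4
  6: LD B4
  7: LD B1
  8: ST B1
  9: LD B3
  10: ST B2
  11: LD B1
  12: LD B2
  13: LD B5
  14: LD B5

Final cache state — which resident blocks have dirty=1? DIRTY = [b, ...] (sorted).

DIRTY = [2]

  0 | R B4 → L0 miss [-]
  1 | W B2 → L0 miss [D]
  2 | R B2 → L0 hit [D]
  3 | R B2 → L0 hit [D]
  4 | R B0 → L0 miss wb→B2 [-]
  5 | R B4 → L0 miss [-]
  6 | R B4 → L0 hit [-]
  7 | R B1 → L1 miss [-]
  8 | W B1 → L1 hit [D]
  9 | R B3 → L1 miss wb→B1 [-]
  10 | W B2 → L0 miss [D]
  11 | R B1 → L1 miss [-]
  12 | R B2 → L0 hit [D]
  13 | R B5 → L1 miss [-]
  14 | R B5 → L1 hit [-]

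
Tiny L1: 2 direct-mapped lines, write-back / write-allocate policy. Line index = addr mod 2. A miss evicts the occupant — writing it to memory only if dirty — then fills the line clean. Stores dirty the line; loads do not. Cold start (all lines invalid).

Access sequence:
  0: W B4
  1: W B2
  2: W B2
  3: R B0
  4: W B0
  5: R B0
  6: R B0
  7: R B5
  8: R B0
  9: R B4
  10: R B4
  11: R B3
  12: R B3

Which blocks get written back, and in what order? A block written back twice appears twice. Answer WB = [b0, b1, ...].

0: W B4 -> L0 miss  d=D]
1: W B2 -> L0 miss wb->B4  d=D]
2: W B2 -> L0 hit  d=D]
3: R B0 -> L0 miss wb->B2  d=-]
4: W B0 -> L0 hit  d=D]
5: R B0 -> L0 hit  d=D]
6: R B0 -> L0 hit  d=D]
7: R B5 -> L1 miss  d=-]
8: R B0 -> L0 hit  d=D]
9: R B4 -> L0 miss wb->B0  d=-]
10: R B4 -> L0 hit  d=-]
11: R B3 -> L1 miss  d=-]
12: R B3 -> L1 hit  d=-]

WB = [4, 2, 0]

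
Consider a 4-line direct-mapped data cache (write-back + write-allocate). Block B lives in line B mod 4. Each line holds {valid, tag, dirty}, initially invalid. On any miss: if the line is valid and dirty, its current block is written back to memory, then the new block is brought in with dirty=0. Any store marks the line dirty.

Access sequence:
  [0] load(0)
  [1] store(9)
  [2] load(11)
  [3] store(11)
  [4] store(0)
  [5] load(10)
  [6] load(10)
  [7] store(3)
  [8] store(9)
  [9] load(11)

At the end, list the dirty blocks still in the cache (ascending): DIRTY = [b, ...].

  0 | R B0 → L0 miss [-]
  1 | W B9 → L1 miss [D]
  2 | R B11 → L3 miss [-]
  3 | W B11 → L3 hit [D]
  4 | W B0 → L0 hit [D]
  5 | R B10 → L2 miss [-]
  6 | R B10 → L2 hit [-]
  7 | W B3 → L3 miss wb→B11 [D]
  8 | W B9 → L1 hit [D]
  9 | R B11 → L3 miss wb→B3 [-]

DIRTY = [0, 9]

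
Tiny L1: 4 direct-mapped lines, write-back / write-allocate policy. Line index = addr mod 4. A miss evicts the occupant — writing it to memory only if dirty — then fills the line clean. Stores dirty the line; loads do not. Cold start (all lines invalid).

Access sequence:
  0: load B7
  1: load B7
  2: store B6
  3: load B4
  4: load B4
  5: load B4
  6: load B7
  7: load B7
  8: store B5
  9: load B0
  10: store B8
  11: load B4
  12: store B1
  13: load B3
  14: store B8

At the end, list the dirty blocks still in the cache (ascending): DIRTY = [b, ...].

DIRTY = [1, 6, 8]

0: R B7 -> L3 miss  d=-]
1: R B7 -> L3 hit  d=-]
2: W B6 -> L2 miss  d=D]
3: R B4 -> L0 miss  d=-]
4: R B4 -> L0 hit  d=-]
5: R B4 -> L0 hit  d=-]
6: R B7 -> L3 hit  d=-]
7: R B7 -> L3 hit  d=-]
8: W B5 -> L1 miss  d=D]
9: R B0 -> L0 miss  d=-]
10: W B8 -> L0 miss  d=D]
11: R B4 -> L0 miss wb->B8  d=-]
12: W B1 -> L1 miss wb->B5  d=D]
13: R B3 -> L3 miss  d=-]
14: W B8 -> L0 miss  d=D]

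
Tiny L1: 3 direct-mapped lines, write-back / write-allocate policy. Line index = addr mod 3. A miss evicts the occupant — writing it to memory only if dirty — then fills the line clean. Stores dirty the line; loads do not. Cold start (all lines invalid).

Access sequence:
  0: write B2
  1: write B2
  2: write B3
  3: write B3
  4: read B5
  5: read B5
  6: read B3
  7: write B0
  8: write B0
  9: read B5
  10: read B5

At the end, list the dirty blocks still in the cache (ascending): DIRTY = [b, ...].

DIRTY = [0]

  0 | W B2 → L2 miss [D]
  1 | W B2 → L2 hit [D]
  2 | W B3 → L0 miss [D]
  3 | W B3 → L0 hit [D]
  4 | R B5 → L2 miss wb→B2 [-]
  5 | R B5 → L2 hit [-]
  6 | R B3 → L0 hit [D]
  7 | W B0 → L0 miss wb→B3 [D]
  8 | W B0 → L0 hit [D]
  9 | R B5 → L2 hit [-]
  10 | R B5 → L2 hit [-]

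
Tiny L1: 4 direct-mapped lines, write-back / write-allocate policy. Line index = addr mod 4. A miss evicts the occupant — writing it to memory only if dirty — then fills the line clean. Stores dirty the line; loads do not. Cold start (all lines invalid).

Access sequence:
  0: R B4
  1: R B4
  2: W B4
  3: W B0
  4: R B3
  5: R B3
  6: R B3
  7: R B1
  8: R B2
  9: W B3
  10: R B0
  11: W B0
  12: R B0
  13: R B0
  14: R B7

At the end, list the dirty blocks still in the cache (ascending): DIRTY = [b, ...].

DIRTY = [0]

  0 | R B4 → L0 miss [-]
  1 | R B4 → L0 hit [-]
  2 | W B4 → L0 hit [D]
  3 | W B0 → L0 miss wb→B4 [D]
  4 | R B3 → L3 miss [-]
  5 | R B3 → L3 hit [-]
  6 | R B3 → L3 hit [-]
  7 | R B1 → L1 miss [-]
  8 | R B2 → L2 miss [-]
  9 | W B3 → L3 hit [D]
  10 | R B0 → L0 hit [D]
  11 | W B0 → L0 hit [D]
  12 | R B0 → L0 hit [D]
  13 | R B0 → L0 hit [D]
  14 | R B7 → L3 miss wb→B3 [-]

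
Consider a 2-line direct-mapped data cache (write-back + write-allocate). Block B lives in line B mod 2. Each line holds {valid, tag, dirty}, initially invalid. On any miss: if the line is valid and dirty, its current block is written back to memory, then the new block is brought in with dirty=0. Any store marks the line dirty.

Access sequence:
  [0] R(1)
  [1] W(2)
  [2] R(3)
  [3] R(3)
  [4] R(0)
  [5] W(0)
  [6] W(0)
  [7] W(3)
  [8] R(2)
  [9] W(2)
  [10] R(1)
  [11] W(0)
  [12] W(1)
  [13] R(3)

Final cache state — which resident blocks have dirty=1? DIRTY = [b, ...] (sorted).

0: R B1 → L1 miss [-]
1: W B2 → L0 miss [D]
2: R B3 → L1 miss [-]
3: R B3 → L1 hit [-]
4: R B0 → L0 miss wb→B2 [-]
5: W B0 → L0 hit [D]
6: W B0 → L0 hit [D]
7: W B3 → L1 hit [D]
8: R B2 → L0 miss wb→B0 [-]
9: W B2 → L0 hit [D]
10: R B1 → L1 miss wb→B3 [-]
11: W B0 → L0 miss wb→B2 [D]
12: W B1 → L1 hit [D]
13: R B3 → L1 miss wb→B1 [-]

DIRTY = [0]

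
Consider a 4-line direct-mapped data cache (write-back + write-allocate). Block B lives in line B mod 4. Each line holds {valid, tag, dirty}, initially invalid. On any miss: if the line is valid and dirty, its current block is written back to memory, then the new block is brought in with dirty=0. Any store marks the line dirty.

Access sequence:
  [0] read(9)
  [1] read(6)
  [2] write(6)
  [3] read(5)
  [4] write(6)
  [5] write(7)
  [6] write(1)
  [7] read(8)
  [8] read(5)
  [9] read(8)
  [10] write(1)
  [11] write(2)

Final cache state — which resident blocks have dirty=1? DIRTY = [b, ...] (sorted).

DIRTY = [1, 2, 7]

0: R B9 → L1 miss [-]
1: R B6 → L2 miss [-]
2: W B6 → L2 hit [D]
3: R B5 → L1 miss [-]
4: W B6 → L2 hit [D]
5: W B7 → L3 miss [D]
6: W B1 → L1 miss [D]
7: R B8 → L0 miss [-]
8: R B5 → L1 miss wb→B1 [-]
9: R B8 → L0 hit [-]
10: W B1 → L1 miss [D]
11: W B2 → L2 miss wb→B6 [D]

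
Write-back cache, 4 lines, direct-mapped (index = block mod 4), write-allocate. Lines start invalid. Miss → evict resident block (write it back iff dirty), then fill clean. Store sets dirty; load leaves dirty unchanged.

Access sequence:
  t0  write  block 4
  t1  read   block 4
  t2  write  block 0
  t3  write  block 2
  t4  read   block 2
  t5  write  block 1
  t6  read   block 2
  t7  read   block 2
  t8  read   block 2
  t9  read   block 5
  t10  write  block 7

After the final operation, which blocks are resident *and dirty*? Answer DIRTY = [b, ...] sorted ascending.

DIRTY = [0, 2, 7]

0: W B4 → L0 miss [D]
1: R B4 → L0 hit [D]
2: W B0 → L0 miss wb→B4 [D]
3: W B2 → L2 miss [D]
4: R B2 → L2 hit [D]
5: W B1 → L1 miss [D]
6: R B2 → L2 hit [D]
7: R B2 → L2 hit [D]
8: R B2 → L2 hit [D]
9: R B5 → L1 miss wb→B1 [-]
10: W B7 → L3 miss [D]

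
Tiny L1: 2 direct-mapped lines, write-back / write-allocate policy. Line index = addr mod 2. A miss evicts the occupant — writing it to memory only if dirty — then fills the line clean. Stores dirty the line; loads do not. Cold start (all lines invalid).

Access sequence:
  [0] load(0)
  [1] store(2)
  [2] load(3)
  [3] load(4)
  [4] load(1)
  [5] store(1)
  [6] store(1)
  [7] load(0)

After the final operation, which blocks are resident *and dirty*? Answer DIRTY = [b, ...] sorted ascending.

DIRTY = [1]

0: R B0 → L0 miss [-]
1: W B2 → L0 miss [D]
2: R B3 → L1 miss [-]
3: R B4 → L0 miss wb→B2 [-]
4: R B1 → L1 miss [-]
5: W B1 → L1 hit [D]
6: W B1 → L1 hit [D]
7: R B0 → L0 miss [-]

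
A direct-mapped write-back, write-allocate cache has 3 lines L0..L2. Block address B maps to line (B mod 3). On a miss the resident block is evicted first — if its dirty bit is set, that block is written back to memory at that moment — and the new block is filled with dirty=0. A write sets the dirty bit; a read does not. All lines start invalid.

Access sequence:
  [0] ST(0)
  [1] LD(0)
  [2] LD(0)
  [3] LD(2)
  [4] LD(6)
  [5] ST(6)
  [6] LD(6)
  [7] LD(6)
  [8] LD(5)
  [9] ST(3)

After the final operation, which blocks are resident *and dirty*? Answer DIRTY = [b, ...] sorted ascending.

DIRTY = [3]

0: W B0 → L0 miss [D]
1: R B0 → L0 hit [D]
2: R B0 → L0 hit [D]
3: R B2 → L2 miss [-]
4: R B6 → L0 miss wb→B0 [-]
5: W B6 → L0 hit [D]
6: R B6 → L0 hit [D]
7: R B6 → L0 hit [D]
8: R B5 → L2 miss [-]
9: W B3 → L0 miss wb→B6 [D]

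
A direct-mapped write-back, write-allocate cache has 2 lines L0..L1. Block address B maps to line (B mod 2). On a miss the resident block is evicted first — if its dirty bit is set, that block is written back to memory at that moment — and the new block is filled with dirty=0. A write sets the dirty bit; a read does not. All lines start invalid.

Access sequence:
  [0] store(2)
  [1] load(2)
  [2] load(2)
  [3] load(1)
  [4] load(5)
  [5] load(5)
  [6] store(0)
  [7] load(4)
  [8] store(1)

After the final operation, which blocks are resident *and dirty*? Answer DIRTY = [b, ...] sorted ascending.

  0 | W B2 → L0 miss [D]
  1 | R B2 → L0 hit [D]
  2 | R B2 → L0 hit [D]
  3 | R B1 → L1 miss [-]
  4 | R B5 → L1 miss [-]
  5 | R B5 → L1 hit [-]
  6 | W B0 → L0 miss wb→B2 [D]
  7 | R B4 → L0 miss wb→B0 [-]
  8 | W B1 → L1 miss [D]

DIRTY = [1]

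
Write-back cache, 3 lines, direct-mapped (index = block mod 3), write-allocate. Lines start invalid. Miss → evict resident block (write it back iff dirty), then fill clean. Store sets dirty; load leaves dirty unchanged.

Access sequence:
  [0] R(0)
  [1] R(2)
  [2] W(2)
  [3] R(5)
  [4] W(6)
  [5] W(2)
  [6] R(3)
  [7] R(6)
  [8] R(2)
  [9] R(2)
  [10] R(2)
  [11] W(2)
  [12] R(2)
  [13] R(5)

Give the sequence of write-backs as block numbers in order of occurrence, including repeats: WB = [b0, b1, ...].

0: R B0 -> L0 miss  d=-]
1: R B2 -> L2 miss  d=-]
2: W B2 -> L2 hit  d=D]
3: R B5 -> L2 miss wb->B2  d=-]
4: W B6 -> L0 miss  d=D]
5: W B2 -> L2 miss  d=D]
6: R B3 -> L0 miss wb->B6  d=-]
7: R B6 -> L0 miss  d=-]
8: R B2 -> L2 hit  d=D]
9: R B2 -> L2 hit  d=D]
10: R B2 -> L2 hit  d=D]
11: W B2 -> L2 hit  d=D]
12: R B2 -> L2 hit  d=D]
13: R B5 -> L2 miss wb->B2  d=-]

WB = [2, 6, 2]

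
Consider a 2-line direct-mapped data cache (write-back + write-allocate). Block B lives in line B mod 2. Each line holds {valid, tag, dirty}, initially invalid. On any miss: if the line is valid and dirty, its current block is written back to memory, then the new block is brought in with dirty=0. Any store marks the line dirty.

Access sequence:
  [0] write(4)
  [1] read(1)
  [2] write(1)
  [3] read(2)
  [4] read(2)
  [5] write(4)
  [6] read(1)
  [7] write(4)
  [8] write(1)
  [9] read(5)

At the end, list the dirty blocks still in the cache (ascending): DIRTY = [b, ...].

DIRTY = [4]

0: W B4 → L0 miss [D]
1: R B1 → L1 miss [-]
2: W B1 → L1 hit [D]
3: R B2 → L0 miss wb→B4 [-]
4: R B2 → L0 hit [-]
5: W B4 → L0 miss [D]
6: R B1 → L1 hit [D]
7: W B4 → L0 hit [D]
8: W B1 → L1 hit [D]
9: R B5 → L1 miss wb→B1 [-]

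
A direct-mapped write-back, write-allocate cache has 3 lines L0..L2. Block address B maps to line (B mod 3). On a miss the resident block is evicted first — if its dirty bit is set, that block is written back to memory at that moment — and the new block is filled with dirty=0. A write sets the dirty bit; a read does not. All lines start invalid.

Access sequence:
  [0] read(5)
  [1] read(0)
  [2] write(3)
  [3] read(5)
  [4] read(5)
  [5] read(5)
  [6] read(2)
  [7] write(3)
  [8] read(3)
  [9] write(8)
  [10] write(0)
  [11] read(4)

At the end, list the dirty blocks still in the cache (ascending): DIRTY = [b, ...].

DIRTY = [0, 8]

  0 | R B5 → L2 miss [-]
  1 | R B0 → L0 miss [-]
  2 | W B3 → L0 miss [D]
  3 | R B5 → L2 hit [-]
  4 | R B5 → L2 hit [-]
  5 | R B5 → L2 hit [-]
  6 | R B2 → L2 miss [-]
  7 | W B3 → L0 hit [D]
  8 | R B3 → L0 hit [D]
  9 | W B8 → L2 miss [D]
  10 | W B0 → L0 miss wb→B3 [D]
  11 | R B4 → L1 miss [-]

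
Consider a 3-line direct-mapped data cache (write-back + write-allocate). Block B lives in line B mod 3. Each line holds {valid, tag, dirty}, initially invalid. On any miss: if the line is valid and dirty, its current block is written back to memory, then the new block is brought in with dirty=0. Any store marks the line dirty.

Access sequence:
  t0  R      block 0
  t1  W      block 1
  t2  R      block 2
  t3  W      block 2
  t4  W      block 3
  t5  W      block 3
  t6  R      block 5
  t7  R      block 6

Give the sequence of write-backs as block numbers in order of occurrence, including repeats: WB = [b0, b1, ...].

WB = [2, 3]

0: R B0 -> L0 miss  d=-]
1: W B1 -> L1 miss  d=D]
2: R B2 -> L2 miss  d=-]
3: W B2 -> L2 hit  d=D]
4: W B3 -> L0 miss  d=D]
5: W B3 -> L0 hit  d=D]
6: R B5 -> L2 miss wb->B2  d=-]
7: R B6 -> L0 miss wb->B3  d=-]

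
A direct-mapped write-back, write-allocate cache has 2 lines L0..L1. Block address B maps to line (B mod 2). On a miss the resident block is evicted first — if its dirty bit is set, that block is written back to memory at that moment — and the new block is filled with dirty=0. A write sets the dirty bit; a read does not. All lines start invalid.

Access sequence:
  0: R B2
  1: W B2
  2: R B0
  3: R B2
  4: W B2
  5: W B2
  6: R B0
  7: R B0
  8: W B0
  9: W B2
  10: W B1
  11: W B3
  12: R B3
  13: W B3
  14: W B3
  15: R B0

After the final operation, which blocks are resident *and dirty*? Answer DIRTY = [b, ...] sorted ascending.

  0 | R B2 → L0 miss [-]
  1 | W B2 → L0 hit [D]
  2 | R B0 → L0 miss wb→B2 [-]
  3 | R B2 → L0 miss [-]
  4 | W B2 → L0 hit [D]
  5 | W B2 → L0 hit [D]
  6 | R B0 → L0 miss wb→B2 [-]
  7 | R B0 → L0 hit [-]
  8 | W B0 → L0 hit [D]
  9 | W B2 → L0 miss wb→B0 [D]
  10 | W B1 → L1 miss [D]
  11 | W B3 → L1 miss wb→B1 [D]
  12 | R B3 → L1 hit [D]
  13 | W B3 → L1 hit [D]
  14 | W B3 → L1 hit [D]
  15 | R B0 → L0 miss wb→B2 [-]

DIRTY = [3]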